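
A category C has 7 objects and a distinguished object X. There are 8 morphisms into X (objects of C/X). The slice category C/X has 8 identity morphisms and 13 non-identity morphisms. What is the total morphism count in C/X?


In the slice category C/X, objects are morphisms to X.
Identity morphisms: 8 (one per object of C/X).
Non-identity morphisms: 13.
Total = 8 + 13 = 21

21


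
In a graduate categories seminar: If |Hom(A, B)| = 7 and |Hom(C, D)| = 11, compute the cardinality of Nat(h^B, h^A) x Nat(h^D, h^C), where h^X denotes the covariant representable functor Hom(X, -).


By the Yoneda lemma, Nat(h^B, h^A) is isomorphic to Hom(A, B),
so |Nat(h^B, h^A)| = |Hom(A, B)| and |Nat(h^D, h^C)| = |Hom(C, D)|.
|Hom(A, B)| = 7, |Hom(C, D)| = 11.
|Nat(h^B, h^A) x Nat(h^D, h^C)| = 7 * 11 = 77

77


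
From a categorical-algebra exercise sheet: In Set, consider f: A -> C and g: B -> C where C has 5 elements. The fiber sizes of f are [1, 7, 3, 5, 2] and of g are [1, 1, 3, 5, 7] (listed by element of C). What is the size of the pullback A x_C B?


The pullback A x_C B consists of pairs (a, b) with f(a) = g(b).
For each element c in C, the fiber product has |f^-1(c)| * |g^-1(c)| elements.
Summing over C: 1 * 1 + 7 * 1 + 3 * 3 + 5 * 5 + 2 * 7
= 1 + 7 + 9 + 25 + 14 = 56

56


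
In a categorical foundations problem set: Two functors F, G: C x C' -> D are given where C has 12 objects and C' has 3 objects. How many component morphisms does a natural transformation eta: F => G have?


A natural transformation eta: F => G assigns one component morphism per
object of the domain category.
The domain is the product category C x C', so
|Ob(C x C')| = |Ob(C)| * |Ob(C')| = 12 * 3 = 36.
Therefore eta has 36 component morphisms.

36


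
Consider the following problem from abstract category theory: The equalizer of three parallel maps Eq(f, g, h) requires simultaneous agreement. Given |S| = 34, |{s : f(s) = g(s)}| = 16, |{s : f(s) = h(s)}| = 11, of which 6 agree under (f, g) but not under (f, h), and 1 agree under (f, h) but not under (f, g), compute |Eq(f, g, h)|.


Eq(f, g, h) is the triple-agreement set: points in S where all three
maps take the same value. Using inclusion-exclusion on the pairwise data:
Pair (f, g) agrees on 16 points; pair (f, h) on 11 points.
Points agreeing under (f, g) but not (f, h) = 6; under (f, h) but not (f, g) = 1.
Triple-agreement = agreement-in-(f, g) minus points that agree under (f, g) but not (f, h):
|Eq(f, g, h)| = 16 - 6 = 10
(cross-check via (f, h): 11 - 1 = 10.)

10


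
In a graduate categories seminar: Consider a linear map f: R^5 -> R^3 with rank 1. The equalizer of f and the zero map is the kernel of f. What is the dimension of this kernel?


The equalizer of f and the zero map is ker(f).
By the rank-nullity theorem: dim(ker(f)) = dim(domain) - rank(f).
dim(ker(f)) = 5 - 1 = 4

4


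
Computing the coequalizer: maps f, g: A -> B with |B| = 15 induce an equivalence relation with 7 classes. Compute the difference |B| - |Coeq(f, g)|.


The coequalizer Coeq(f, g) = B / ~ has one element per equivalence class.
|B| = 15, |Coeq(f, g)| = 7.
|B| - |Coeq(f, g)| = 15 - 7 = 8.

8


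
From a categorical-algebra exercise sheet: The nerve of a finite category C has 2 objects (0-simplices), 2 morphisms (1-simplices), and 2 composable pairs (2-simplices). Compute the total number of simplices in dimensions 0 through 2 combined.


The 2-skeleton of the nerve N(C) consists of simplices in dimensions 0, 1, 2:
  |N(C)_0| = 2 (objects)
  |N(C)_1| = 2 (morphisms)
  |N(C)_2| = 2 (composable pairs)
Total = 2 + 2 + 2 = 6

6


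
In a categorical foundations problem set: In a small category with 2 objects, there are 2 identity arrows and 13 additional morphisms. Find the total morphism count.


Each object has an identity morphism, giving 2 identities.
Adding the 13 non-identity morphisms:
Total = 2 + 13 = 15

15


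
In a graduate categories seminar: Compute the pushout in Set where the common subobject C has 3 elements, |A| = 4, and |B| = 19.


The pushout A +_C B identifies the images of C in A and B.
|A +_C B| = |A| + |B| - |C| (for injections).
= 4 + 19 - 3 = 20

20


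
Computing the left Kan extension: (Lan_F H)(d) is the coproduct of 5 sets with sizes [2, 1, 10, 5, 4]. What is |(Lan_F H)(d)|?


Pointwise, the left Kan extension (Lan_F H)(d) is the colimit, indexed
by the comma category (F downarrow d), of H composed with the
projection (F downarrow d) -> C. Here that colimit is given
as a coproduct (disjoint union) of sets, so its cardinality is the
sum of the sizes of the summands.
Coproduct of sets with sizes: 2 + 1 + 10 + 5 + 4
= 22

22


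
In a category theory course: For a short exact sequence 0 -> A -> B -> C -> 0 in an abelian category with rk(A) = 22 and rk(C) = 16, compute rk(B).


For a short exact sequence 0 -> A -> B -> C -> 0,
rank is additive: rank(B) = rank(A) + rank(C).
rank(B) = 22 + 16 = 38

38


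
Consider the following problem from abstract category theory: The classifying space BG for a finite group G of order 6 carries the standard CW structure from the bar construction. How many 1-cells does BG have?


In the bar-construction CW model of BG, the n-cells are indexed by
n-tuples [g_1|...|g_n] of non-identity elements of G (degenerate
simplices with some g_i = e do not contribute cells), so there are
(|G| - 1)^n n-cells.
For dim = 1 with |G| = 6:
cells = (6 - 1)^1 = 5^1 = 5

5


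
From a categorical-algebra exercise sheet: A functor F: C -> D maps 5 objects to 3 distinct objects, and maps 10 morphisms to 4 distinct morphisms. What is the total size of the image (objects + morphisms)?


The image of F consists of distinct objects and distinct morphisms.
|Im(F)| on objects = 3
|Im(F)| on morphisms = 4
Total image cardinality = 3 + 4 = 7

7


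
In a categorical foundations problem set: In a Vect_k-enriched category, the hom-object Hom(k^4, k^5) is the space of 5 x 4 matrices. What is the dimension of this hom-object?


In Vect-enriched categories, Hom(k^n, k^m) is the space of m x n matrices.
dim(Hom(k^4, k^5)) = 5 * 4 = 20

20


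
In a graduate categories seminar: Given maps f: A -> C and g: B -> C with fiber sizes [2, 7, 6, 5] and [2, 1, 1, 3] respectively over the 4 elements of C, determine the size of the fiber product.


The pullback A x_C B consists of pairs (a, b) with f(a) = g(b).
For each element c in C, the fiber product has |f^-1(c)| * |g^-1(c)| elements.
Summing over C: 2 * 2 + 7 * 1 + 6 * 1 + 5 * 3
= 4 + 7 + 6 + 15 = 32

32


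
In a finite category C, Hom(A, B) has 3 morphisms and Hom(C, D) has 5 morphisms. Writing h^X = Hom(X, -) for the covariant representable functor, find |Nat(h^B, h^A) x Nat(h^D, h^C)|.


By the Yoneda lemma, Nat(h^B, h^A) is isomorphic to Hom(A, B),
so |Nat(h^B, h^A)| = |Hom(A, B)| and |Nat(h^D, h^C)| = |Hom(C, D)|.
|Hom(A, B)| = 3, |Hom(C, D)| = 5.
|Nat(h^B, h^A) x Nat(h^D, h^C)| = 3 * 5 = 15

15


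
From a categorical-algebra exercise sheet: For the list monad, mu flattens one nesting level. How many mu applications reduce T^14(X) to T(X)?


Each application of mu: T^2 -> T removes one layer of nesting.
Starting at depth 14 (i.e., T^14(X)), we need to reach T(X).
Number of mu applications = 14 - 1 = 13

13


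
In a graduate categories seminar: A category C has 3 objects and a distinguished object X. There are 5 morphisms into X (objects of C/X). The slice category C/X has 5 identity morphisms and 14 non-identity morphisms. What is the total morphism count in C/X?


In the slice category C/X, objects are morphisms to X.
Identity morphisms: 5 (one per object of C/X).
Non-identity morphisms: 14.
Total = 5 + 14 = 19

19


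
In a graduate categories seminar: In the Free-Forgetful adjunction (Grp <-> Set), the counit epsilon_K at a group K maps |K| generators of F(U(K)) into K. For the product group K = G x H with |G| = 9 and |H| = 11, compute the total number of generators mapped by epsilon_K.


The counit epsilon_K: F(U(K)) -> K of the Free-Forgetful adjunction
maps |K| generators of F(U(K)) into K. For K = G x H (the product group),
|G x H| = |G| * |H|.
Total generators mapped = 9 * 11 = 99.

99


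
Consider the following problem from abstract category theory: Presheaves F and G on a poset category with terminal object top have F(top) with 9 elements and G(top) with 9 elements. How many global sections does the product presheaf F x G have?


Global sections of a presheaf on a poset with terminal top satisfy
Gamma(H) ~ H(top). Presheaves admit pointwise products, so
(F x G)(top) = F(top) x G(top) (Cartesian product).
|Gamma(F x G)| = |F(top)| * |G(top)| = 9 * 9 = 81.

81


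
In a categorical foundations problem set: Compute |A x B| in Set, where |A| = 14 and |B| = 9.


In Set, the product A x B is the Cartesian product.
By the universal property, |A x B| = |A| * |B|.
|A x B| = 14 * 9 = 126

126


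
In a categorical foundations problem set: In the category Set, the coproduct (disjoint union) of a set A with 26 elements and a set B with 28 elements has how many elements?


In Set, the coproduct A + B is the disjoint union.
|A + B| = |A| + |B| = 26 + 28 = 54

54


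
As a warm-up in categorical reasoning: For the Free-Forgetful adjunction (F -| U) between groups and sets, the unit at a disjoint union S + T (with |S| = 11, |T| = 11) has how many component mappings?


The unit eta_X: X -> U(F(X)) of the Free-Forgetful adjunction
maps each element of X to a generator of F(X). For X = S + T (disjoint
union in Set), |S + T| = |S| + |T|.
Total mappings = 11 + 11 = 22.

22


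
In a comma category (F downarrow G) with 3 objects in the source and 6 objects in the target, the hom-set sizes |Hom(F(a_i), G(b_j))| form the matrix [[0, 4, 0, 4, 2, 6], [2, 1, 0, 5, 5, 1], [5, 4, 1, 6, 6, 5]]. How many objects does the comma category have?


Objects of (F downarrow G) are triples (a, b, h: F(a)->G(b)).
The count equals the sum of all entries in the hom-matrix.
sum(row 0) = 16
sum(row 1) = 14
sum(row 2) = 27
Grand total = 57

57


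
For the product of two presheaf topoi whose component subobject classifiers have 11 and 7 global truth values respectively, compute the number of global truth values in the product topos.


In a product of presheaf topoi E_1 x E_2, the subobject classifier
is Omega = Omega_1 x Omega_2 (componentwise), so
|Omega(top)| = |Omega_1(top_1)| * |Omega_2(top_2)|.
= 11 * 7 = 77.

77


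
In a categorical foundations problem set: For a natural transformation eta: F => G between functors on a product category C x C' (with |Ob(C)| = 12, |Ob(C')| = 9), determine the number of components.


A natural transformation eta: F => G assigns one component morphism per
object of the domain category.
The domain is the product category C x C', so
|Ob(C x C')| = |Ob(C)| * |Ob(C')| = 12 * 9 = 108.
Therefore eta has 108 component morphisms.

108


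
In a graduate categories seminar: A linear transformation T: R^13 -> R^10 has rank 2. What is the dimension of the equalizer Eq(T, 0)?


The equalizer of f and the zero map is ker(f).
By the rank-nullity theorem: dim(ker(f)) = dim(domain) - rank(f).
dim(ker(f)) = 13 - 2 = 11

11


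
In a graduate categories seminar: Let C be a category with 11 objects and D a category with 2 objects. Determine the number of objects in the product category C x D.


The product category C x D has objects that are pairs (c, d).
Number of pairs = |Ob(C)| * |Ob(D)| = 11 * 2 = 22

22


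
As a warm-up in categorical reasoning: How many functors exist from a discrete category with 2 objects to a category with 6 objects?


A functor from a discrete category C to D is determined by
where each object maps. Each of the 2 objects of C can map
to any of the 6 objects of D independently.
Number of functors = 6^2 = 36

36


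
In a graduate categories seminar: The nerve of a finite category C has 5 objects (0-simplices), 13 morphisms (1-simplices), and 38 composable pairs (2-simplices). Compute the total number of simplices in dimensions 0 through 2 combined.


The 2-skeleton of the nerve N(C) consists of simplices in dimensions 0, 1, 2:
  |N(C)_0| = 5 (objects)
  |N(C)_1| = 13 (morphisms)
  |N(C)_2| = 38 (composable pairs)
Total = 5 + 13 + 38 = 56

56


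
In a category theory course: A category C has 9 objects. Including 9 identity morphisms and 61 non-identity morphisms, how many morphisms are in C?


Each object has an identity morphism, giving 9 identities.
Adding the 61 non-identity morphisms:
Total = 9 + 61 = 70

70


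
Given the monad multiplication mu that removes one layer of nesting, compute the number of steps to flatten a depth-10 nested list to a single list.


Each application of mu: T^2 -> T removes one layer of nesting.
Starting at depth 10 (i.e., T^10(X)), we need to reach T(X).
Number of mu applications = 10 - 1 = 9

9


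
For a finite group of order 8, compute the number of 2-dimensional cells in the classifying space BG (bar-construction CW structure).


In the bar-construction CW model of BG, the n-cells are indexed by
n-tuples [g_1|...|g_n] of non-identity elements of G (degenerate
simplices with some g_i = e do not contribute cells), so there are
(|G| - 1)^n n-cells.
For dim = 2 with |G| = 8:
cells = (8 - 1)^2 = 7^2 = 49

49


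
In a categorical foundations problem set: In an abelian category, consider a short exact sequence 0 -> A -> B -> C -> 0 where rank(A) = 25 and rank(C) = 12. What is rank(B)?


For a short exact sequence 0 -> A -> B -> C -> 0,
rank is additive: rank(B) = rank(A) + rank(C).
rank(B) = 25 + 12 = 37

37


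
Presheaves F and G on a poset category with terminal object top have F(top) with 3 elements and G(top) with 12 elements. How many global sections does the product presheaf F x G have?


Global sections of a presheaf on a poset with terminal top satisfy
Gamma(H) ~ H(top). Presheaves admit pointwise products, so
(F x G)(top) = F(top) x G(top) (Cartesian product).
|Gamma(F x G)| = |F(top)| * |G(top)| = 3 * 12 = 36.

36


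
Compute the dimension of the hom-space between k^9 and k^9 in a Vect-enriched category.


In Vect-enriched categories, Hom(k^n, k^m) is the space of m x n matrices.
dim(Hom(k^9, k^9)) = 9 * 9 = 81

81


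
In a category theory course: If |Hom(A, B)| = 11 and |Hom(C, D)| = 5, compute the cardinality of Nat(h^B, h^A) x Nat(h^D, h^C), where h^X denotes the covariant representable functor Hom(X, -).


By the Yoneda lemma, Nat(h^B, h^A) is isomorphic to Hom(A, B),
so |Nat(h^B, h^A)| = |Hom(A, B)| and |Nat(h^D, h^C)| = |Hom(C, D)|.
|Hom(A, B)| = 11, |Hom(C, D)| = 5.
|Nat(h^B, h^A) x Nat(h^D, h^C)| = 11 * 5 = 55

55


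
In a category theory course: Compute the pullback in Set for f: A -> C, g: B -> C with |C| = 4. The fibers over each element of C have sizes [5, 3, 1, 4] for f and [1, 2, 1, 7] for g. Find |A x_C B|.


The pullback A x_C B consists of pairs (a, b) with f(a) = g(b).
For each element c in C, the fiber product has |f^-1(c)| * |g^-1(c)| elements.
Summing over C: 5 * 1 + 3 * 2 + 1 * 1 + 4 * 7
= 5 + 6 + 1 + 28 = 40

40


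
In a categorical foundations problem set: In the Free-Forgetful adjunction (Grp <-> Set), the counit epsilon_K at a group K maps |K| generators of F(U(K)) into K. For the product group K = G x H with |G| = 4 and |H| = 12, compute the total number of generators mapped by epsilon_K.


The counit epsilon_K: F(U(K)) -> K of the Free-Forgetful adjunction
maps |K| generators of F(U(K)) into K. For K = G x H (the product group),
|G x H| = |G| * |H|.
Total generators mapped = 4 * 12 = 48.

48


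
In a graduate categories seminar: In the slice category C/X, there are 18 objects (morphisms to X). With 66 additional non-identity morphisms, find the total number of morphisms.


In the slice category C/X, objects are morphisms to X.
Identity morphisms: 18 (one per object of C/X).
Non-identity morphisms: 66.
Total = 18 + 66 = 84

84


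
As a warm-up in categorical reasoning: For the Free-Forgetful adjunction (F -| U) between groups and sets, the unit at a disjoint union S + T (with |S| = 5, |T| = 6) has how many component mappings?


The unit eta_X: X -> U(F(X)) of the Free-Forgetful adjunction
maps each element of X to a generator of F(X). For X = S + T (disjoint
union in Set), |S + T| = |S| + |T|.
Total mappings = 5 + 6 = 11.

11


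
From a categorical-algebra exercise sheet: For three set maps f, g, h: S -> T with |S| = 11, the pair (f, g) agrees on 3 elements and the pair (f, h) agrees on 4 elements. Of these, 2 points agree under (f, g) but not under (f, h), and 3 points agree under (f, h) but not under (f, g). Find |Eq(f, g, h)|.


Eq(f, g, h) is the triple-agreement set: points in S where all three
maps take the same value. Using inclusion-exclusion on the pairwise data:
Pair (f, g) agrees on 3 points; pair (f, h) on 4 points.
Points agreeing under (f, g) but not (f, h) = 2; under (f, h) but not (f, g) = 3.
Triple-agreement = agreement-in-(f, g) minus points that agree under (f, g) but not (f, h):
|Eq(f, g, h)| = 3 - 2 = 1
(cross-check via (f, h): 4 - 3 = 1.)

1


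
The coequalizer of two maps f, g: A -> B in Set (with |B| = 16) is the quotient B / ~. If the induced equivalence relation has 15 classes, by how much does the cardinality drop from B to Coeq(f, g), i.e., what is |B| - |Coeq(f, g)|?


The coequalizer Coeq(f, g) = B / ~ has one element per equivalence class.
|B| = 16, |Coeq(f, g)| = 15.
|B| - |Coeq(f, g)| = 16 - 15 = 1.

1


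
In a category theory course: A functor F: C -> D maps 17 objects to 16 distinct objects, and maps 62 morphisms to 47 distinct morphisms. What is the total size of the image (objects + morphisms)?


The image of F consists of distinct objects and distinct morphisms.
|Im(F)| on objects = 16
|Im(F)| on morphisms = 47
Total image cardinality = 16 + 47 = 63

63


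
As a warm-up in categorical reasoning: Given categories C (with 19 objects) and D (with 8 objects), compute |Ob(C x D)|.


The product category C x D has objects that are pairs (c, d).
Number of pairs = |Ob(C)| * |Ob(D)| = 19 * 8 = 152

152


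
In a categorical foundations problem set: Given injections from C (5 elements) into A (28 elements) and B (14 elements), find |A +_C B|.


The pushout A +_C B identifies the images of C in A and B.
|A +_C B| = |A| + |B| - |C| (for injections).
= 28 + 14 - 5 = 37

37


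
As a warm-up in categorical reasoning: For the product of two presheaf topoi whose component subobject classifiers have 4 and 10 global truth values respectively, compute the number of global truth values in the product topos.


In a product of presheaf topoi E_1 x E_2, the subobject classifier
is Omega = Omega_1 x Omega_2 (componentwise), so
|Omega(top)| = |Omega_1(top_1)| * |Omega_2(top_2)|.
= 4 * 10 = 40.

40


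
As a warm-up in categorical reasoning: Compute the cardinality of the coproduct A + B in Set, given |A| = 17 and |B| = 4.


In Set, the coproduct A + B is the disjoint union.
|A + B| = |A| + |B| = 17 + 4 = 21

21


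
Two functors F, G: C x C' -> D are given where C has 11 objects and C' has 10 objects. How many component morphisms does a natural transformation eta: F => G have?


A natural transformation eta: F => G assigns one component morphism per
object of the domain category.
The domain is the product category C x C', so
|Ob(C x C')| = |Ob(C)| * |Ob(C')| = 11 * 10 = 110.
Therefore eta has 110 component morphisms.

110


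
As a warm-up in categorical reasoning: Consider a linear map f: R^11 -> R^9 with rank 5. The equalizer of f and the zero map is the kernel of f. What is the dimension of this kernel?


The equalizer of f and the zero map is ker(f).
By the rank-nullity theorem: dim(ker(f)) = dim(domain) - rank(f).
dim(ker(f)) = 11 - 5 = 6

6


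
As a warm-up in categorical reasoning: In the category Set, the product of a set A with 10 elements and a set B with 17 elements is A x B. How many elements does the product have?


In Set, the product A x B is the Cartesian product.
By the universal property, |A x B| = |A| * |B|.
|A x B| = 10 * 17 = 170

170


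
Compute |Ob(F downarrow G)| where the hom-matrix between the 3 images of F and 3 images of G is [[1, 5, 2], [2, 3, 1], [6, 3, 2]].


Objects of (F downarrow G) are triples (a, b, h: F(a)->G(b)).
The count equals the sum of all entries in the hom-matrix.
sum(row 0) = 8
sum(row 1) = 6
sum(row 2) = 11
Grand total = 25

25


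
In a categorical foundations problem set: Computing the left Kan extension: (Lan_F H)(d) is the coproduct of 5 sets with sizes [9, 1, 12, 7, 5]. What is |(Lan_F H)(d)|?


Pointwise, the left Kan extension (Lan_F H)(d) is the colimit, indexed
by the comma category (F downarrow d), of H composed with the
projection (F downarrow d) -> C. Here that colimit is given
as a coproduct (disjoint union) of sets, so its cardinality is the
sum of the sizes of the summands.
Coproduct of sets with sizes: 9 + 1 + 12 + 7 + 5
= 34

34


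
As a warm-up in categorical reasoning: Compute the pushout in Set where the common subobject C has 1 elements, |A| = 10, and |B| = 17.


The pushout A +_C B identifies the images of C in A and B.
|A +_C B| = |A| + |B| - |C| (for injections).
= 10 + 17 - 1 = 26

26


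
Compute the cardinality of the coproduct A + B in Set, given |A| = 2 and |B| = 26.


In Set, the coproduct A + B is the disjoint union.
|A + B| = |A| + |B| = 2 + 26 = 28

28


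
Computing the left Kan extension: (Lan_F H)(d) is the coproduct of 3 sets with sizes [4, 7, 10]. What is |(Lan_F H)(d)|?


Pointwise, the left Kan extension (Lan_F H)(d) is the colimit, indexed
by the comma category (F downarrow d), of H composed with the
projection (F downarrow d) -> C. Here that colimit is given
as a coproduct (disjoint union) of sets, so its cardinality is the
sum of the sizes of the summands.
Coproduct of sets with sizes: 4 + 7 + 10
= 21

21


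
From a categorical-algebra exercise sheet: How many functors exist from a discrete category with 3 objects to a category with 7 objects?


A functor from a discrete category C to D is determined by
where each object maps. Each of the 3 objects of C can map
to any of the 7 objects of D independently.
Number of functors = 7^3 = 343

343


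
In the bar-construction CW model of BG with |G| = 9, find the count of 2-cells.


In the bar-construction CW model of BG, the n-cells are indexed by
n-tuples [g_1|...|g_n] of non-identity elements of G (degenerate
simplices with some g_i = e do not contribute cells), so there are
(|G| - 1)^n n-cells.
For dim = 2 with |G| = 9:
cells = (9 - 1)^2 = 8^2 = 64

64


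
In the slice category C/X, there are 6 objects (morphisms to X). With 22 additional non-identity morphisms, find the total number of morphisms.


In the slice category C/X, objects are morphisms to X.
Identity morphisms: 6 (one per object of C/X).
Non-identity morphisms: 22.
Total = 6 + 22 = 28

28


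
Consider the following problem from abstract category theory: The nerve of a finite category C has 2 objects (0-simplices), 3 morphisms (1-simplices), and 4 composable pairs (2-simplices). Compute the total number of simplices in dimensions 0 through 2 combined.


The 2-skeleton of the nerve N(C) consists of simplices in dimensions 0, 1, 2:
  |N(C)_0| = 2 (objects)
  |N(C)_1| = 3 (morphisms)
  |N(C)_2| = 4 (composable pairs)
Total = 2 + 3 + 4 = 9

9


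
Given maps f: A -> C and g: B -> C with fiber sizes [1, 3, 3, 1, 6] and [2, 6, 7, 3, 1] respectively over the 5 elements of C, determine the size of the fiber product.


The pullback A x_C B consists of pairs (a, b) with f(a) = g(b).
For each element c in C, the fiber product has |f^-1(c)| * |g^-1(c)| elements.
Summing over C: 1 * 2 + 3 * 6 + 3 * 7 + 1 * 3 + 6 * 1
= 2 + 18 + 21 + 3 + 6 = 50

50


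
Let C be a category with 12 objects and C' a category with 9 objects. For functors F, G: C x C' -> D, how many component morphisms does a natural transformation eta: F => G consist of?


A natural transformation eta: F => G assigns one component morphism per
object of the domain category.
The domain is the product category C x C', so
|Ob(C x C')| = |Ob(C)| * |Ob(C')| = 12 * 9 = 108.
Therefore eta has 108 component morphisms.

108


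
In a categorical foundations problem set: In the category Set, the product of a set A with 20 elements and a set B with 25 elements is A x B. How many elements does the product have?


In Set, the product A x B is the Cartesian product.
By the universal property, |A x B| = |A| * |B|.
|A x B| = 20 * 25 = 500

500


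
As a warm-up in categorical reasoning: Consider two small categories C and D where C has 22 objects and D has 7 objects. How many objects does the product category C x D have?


The product category C x D has objects that are pairs (c, d).
Number of pairs = |Ob(C)| * |Ob(D)| = 22 * 7 = 154

154


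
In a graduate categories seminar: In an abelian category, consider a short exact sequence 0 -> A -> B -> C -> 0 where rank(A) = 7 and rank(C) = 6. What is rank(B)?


For a short exact sequence 0 -> A -> B -> C -> 0,
rank is additive: rank(B) = rank(A) + rank(C).
rank(B) = 7 + 6 = 13

13


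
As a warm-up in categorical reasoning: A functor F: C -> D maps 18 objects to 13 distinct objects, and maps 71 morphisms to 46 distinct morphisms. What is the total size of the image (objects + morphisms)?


The image of F consists of distinct objects and distinct morphisms.
|Im(F)| on objects = 13
|Im(F)| on morphisms = 46
Total image cardinality = 13 + 46 = 59

59


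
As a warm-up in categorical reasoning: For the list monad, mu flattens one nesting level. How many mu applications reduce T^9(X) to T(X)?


Each application of mu: T^2 -> T removes one layer of nesting.
Starting at depth 9 (i.e., T^9(X)), we need to reach T(X).
Number of mu applications = 9 - 1 = 8

8


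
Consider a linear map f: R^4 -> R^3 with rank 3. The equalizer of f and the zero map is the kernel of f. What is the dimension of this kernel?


The equalizer of f and the zero map is ker(f).
By the rank-nullity theorem: dim(ker(f)) = dim(domain) - rank(f).
dim(ker(f)) = 4 - 3 = 1

1


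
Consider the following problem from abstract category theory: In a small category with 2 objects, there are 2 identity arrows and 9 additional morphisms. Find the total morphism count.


Each object has an identity morphism, giving 2 identities.
Adding the 9 non-identity morphisms:
Total = 2 + 9 = 11

11


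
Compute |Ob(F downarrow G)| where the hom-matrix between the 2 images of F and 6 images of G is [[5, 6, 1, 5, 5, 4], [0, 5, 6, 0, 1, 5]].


Objects of (F downarrow G) are triples (a, b, h: F(a)->G(b)).
The count equals the sum of all entries in the hom-matrix.
sum(row 0) = 26
sum(row 1) = 17
Grand total = 43

43


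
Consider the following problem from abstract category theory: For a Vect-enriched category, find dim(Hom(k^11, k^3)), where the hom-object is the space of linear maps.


In Vect-enriched categories, Hom(k^n, k^m) is the space of m x n matrices.
dim(Hom(k^11, k^3)) = 3 * 11 = 33

33


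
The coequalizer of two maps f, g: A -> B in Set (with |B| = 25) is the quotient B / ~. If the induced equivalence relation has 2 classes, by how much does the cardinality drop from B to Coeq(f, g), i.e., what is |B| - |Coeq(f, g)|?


The coequalizer Coeq(f, g) = B / ~ has one element per equivalence class.
|B| = 25, |Coeq(f, g)| = 2.
|B| - |Coeq(f, g)| = 25 - 2 = 23.

23


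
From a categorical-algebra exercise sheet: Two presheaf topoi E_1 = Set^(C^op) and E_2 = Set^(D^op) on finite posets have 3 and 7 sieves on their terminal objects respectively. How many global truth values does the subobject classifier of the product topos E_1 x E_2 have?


In a product of presheaf topoi E_1 x E_2, the subobject classifier
is Omega = Omega_1 x Omega_2 (componentwise), so
|Omega(top)| = |Omega_1(top_1)| * |Omega_2(top_2)|.
= 3 * 7 = 21.

21


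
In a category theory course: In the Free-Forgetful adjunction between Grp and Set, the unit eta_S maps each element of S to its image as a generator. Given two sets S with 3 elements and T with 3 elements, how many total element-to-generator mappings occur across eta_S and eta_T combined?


The unit eta_X: X -> U(F(X)) of the Free-Forgetful adjunction
maps each element of X to a generator of F(X). For X = S + T (disjoint
union in Set), |S + T| = |S| + |T|.
Total mappings = 3 + 3 = 6.

6


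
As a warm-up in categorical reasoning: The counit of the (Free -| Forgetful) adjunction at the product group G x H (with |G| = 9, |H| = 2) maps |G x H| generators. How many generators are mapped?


The counit epsilon_K: F(U(K)) -> K of the Free-Forgetful adjunction
maps |K| generators of F(U(K)) into K. For K = G x H (the product group),
|G x H| = |G| * |H|.
Total generators mapped = 9 * 2 = 18.

18


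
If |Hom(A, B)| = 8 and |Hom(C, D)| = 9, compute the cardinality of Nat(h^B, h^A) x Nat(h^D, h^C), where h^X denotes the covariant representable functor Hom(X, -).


By the Yoneda lemma, Nat(h^B, h^A) is isomorphic to Hom(A, B),
so |Nat(h^B, h^A)| = |Hom(A, B)| and |Nat(h^D, h^C)| = |Hom(C, D)|.
|Hom(A, B)| = 8, |Hom(C, D)| = 9.
|Nat(h^B, h^A) x Nat(h^D, h^C)| = 8 * 9 = 72

72


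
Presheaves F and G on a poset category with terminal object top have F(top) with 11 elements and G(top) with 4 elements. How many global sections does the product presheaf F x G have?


Global sections of a presheaf on a poset with terminal top satisfy
Gamma(H) ~ H(top). Presheaves admit pointwise products, so
(F x G)(top) = F(top) x G(top) (Cartesian product).
|Gamma(F x G)| = |F(top)| * |G(top)| = 11 * 4 = 44.

44


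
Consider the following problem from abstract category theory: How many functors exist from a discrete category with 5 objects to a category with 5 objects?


A functor from a discrete category C to D is determined by
where each object maps. Each of the 5 objects of C can map
to any of the 5 objects of D independently.
Number of functors = 5^5 = 3125

3125


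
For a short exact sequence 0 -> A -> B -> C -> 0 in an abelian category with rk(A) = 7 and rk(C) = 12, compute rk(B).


For a short exact sequence 0 -> A -> B -> C -> 0,
rank is additive: rank(B) = rank(A) + rank(C).
rank(B) = 7 + 12 = 19

19


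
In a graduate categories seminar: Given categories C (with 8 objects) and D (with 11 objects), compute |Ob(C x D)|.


The product category C x D has objects that are pairs (c, d).
Number of pairs = |Ob(C)| * |Ob(D)| = 8 * 11 = 88

88


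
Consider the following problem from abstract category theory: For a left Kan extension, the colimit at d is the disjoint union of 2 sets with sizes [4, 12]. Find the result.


Pointwise, the left Kan extension (Lan_F H)(d) is the colimit, indexed
by the comma category (F downarrow d), of H composed with the
projection (F downarrow d) -> C. Here that colimit is given
as a coproduct (disjoint union) of sets, so its cardinality is the
sum of the sizes of the summands.
Coproduct of sets with sizes: 4 + 12
= 16

16


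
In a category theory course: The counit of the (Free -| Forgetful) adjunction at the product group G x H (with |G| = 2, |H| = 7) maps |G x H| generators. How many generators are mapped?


The counit epsilon_K: F(U(K)) -> K of the Free-Forgetful adjunction
maps |K| generators of F(U(K)) into K. For K = G x H (the product group),
|G x H| = |G| * |H|.
Total generators mapped = 2 * 7 = 14.

14


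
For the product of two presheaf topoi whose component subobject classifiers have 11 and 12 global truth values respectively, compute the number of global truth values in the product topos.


In a product of presheaf topoi E_1 x E_2, the subobject classifier
is Omega = Omega_1 x Omega_2 (componentwise), so
|Omega(top)| = |Omega_1(top_1)| * |Omega_2(top_2)|.
= 11 * 12 = 132.

132


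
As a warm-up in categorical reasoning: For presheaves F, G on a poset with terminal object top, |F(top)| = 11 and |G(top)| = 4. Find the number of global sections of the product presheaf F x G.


Global sections of a presheaf on a poset with terminal top satisfy
Gamma(H) ~ H(top). Presheaves admit pointwise products, so
(F x G)(top) = F(top) x G(top) (Cartesian product).
|Gamma(F x G)| = |F(top)| * |G(top)| = 11 * 4 = 44.

44


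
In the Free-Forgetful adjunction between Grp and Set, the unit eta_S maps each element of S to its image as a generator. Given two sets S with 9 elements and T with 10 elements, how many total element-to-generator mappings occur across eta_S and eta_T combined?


The unit eta_X: X -> U(F(X)) of the Free-Forgetful adjunction
maps each element of X to a generator of F(X). For X = S + T (disjoint
union in Set), |S + T| = |S| + |T|.
Total mappings = 9 + 10 = 19.

19


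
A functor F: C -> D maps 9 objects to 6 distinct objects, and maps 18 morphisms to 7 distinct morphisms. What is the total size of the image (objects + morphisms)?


The image of F consists of distinct objects and distinct morphisms.
|Im(F)| on objects = 6
|Im(F)| on morphisms = 7
Total image cardinality = 6 + 7 = 13

13


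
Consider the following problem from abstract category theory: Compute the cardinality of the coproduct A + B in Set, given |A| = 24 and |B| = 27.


In Set, the coproduct A + B is the disjoint union.
|A + B| = |A| + |B| = 24 + 27 = 51

51


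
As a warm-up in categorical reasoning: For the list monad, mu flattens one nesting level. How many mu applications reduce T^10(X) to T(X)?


Each application of mu: T^2 -> T removes one layer of nesting.
Starting at depth 10 (i.e., T^10(X)), we need to reach T(X).
Number of mu applications = 10 - 1 = 9

9


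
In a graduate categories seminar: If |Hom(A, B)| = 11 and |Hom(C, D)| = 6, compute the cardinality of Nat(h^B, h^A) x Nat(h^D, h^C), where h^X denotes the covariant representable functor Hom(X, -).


By the Yoneda lemma, Nat(h^B, h^A) is isomorphic to Hom(A, B),
so |Nat(h^B, h^A)| = |Hom(A, B)| and |Nat(h^D, h^C)| = |Hom(C, D)|.
|Hom(A, B)| = 11, |Hom(C, D)| = 6.
|Nat(h^B, h^A) x Nat(h^D, h^C)| = 11 * 6 = 66

66


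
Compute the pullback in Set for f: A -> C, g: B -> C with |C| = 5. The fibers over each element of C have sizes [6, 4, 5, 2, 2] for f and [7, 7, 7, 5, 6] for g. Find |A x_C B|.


The pullback A x_C B consists of pairs (a, b) with f(a) = g(b).
For each element c in C, the fiber product has |f^-1(c)| * |g^-1(c)| elements.
Summing over C: 6 * 7 + 4 * 7 + 5 * 7 + 2 * 5 + 2 * 6
= 42 + 28 + 35 + 10 + 12 = 127

127


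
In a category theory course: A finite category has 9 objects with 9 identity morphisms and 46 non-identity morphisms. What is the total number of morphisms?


Each object has an identity morphism, giving 9 identities.
Adding the 46 non-identity morphisms:
Total = 9 + 46 = 55

55


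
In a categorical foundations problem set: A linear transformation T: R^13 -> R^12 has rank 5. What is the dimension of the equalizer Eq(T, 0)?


The equalizer of f and the zero map is ker(f).
By the rank-nullity theorem: dim(ker(f)) = dim(domain) - rank(f).
dim(ker(f)) = 13 - 5 = 8

8


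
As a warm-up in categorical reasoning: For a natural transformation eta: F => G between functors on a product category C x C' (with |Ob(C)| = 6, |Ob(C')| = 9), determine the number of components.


A natural transformation eta: F => G assigns one component morphism per
object of the domain category.
The domain is the product category C x C', so
|Ob(C x C')| = |Ob(C)| * |Ob(C')| = 6 * 9 = 54.
Therefore eta has 54 component morphisms.

54


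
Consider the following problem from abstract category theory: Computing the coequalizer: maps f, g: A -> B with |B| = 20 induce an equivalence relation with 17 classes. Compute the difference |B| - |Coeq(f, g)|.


The coequalizer Coeq(f, g) = B / ~ has one element per equivalence class.
|B| = 20, |Coeq(f, g)| = 17.
|B| - |Coeq(f, g)| = 20 - 17 = 3.

3


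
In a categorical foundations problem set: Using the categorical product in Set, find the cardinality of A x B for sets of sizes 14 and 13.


In Set, the product A x B is the Cartesian product.
By the universal property, |A x B| = |A| * |B|.
|A x B| = 14 * 13 = 182

182


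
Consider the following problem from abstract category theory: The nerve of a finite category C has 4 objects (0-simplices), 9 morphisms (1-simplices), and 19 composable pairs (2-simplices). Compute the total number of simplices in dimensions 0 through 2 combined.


The 2-skeleton of the nerve N(C) consists of simplices in dimensions 0, 1, 2:
  |N(C)_0| = 4 (objects)
  |N(C)_1| = 9 (morphisms)
  |N(C)_2| = 19 (composable pairs)
Total = 4 + 9 + 19 = 32

32


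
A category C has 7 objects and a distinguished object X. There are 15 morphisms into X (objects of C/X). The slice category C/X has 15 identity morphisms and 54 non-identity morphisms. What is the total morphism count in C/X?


In the slice category C/X, objects are morphisms to X.
Identity morphisms: 15 (one per object of C/X).
Non-identity morphisms: 54.
Total = 15 + 54 = 69

69


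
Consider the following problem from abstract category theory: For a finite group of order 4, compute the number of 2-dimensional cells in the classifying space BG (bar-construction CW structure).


In the bar-construction CW model of BG, the n-cells are indexed by
n-tuples [g_1|...|g_n] of non-identity elements of G (degenerate
simplices with some g_i = e do not contribute cells), so there are
(|G| - 1)^n n-cells.
For dim = 2 with |G| = 4:
cells = (4 - 1)^2 = 3^2 = 9

9


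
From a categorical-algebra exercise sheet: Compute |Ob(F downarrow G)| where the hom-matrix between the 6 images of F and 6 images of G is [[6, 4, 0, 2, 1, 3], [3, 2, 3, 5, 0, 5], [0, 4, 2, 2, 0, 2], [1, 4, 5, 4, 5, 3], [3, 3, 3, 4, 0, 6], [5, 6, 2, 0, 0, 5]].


Objects of (F downarrow G) are triples (a, b, h: F(a)->G(b)).
The count equals the sum of all entries in the hom-matrix.
sum(row 0) = 16
sum(row 1) = 18
sum(row 2) = 10
sum(row 3) = 22
sum(row 4) = 19
sum(row 5) = 18
Grand total = 103

103


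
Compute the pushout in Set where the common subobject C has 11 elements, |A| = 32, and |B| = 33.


The pushout A +_C B identifies the images of C in A and B.
|A +_C B| = |A| + |B| - |C| (for injections).
= 32 + 33 - 11 = 54

54


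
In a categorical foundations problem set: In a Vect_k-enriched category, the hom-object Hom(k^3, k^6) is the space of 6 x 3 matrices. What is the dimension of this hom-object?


In Vect-enriched categories, Hom(k^n, k^m) is the space of m x n matrices.
dim(Hom(k^3, k^6)) = 6 * 3 = 18

18


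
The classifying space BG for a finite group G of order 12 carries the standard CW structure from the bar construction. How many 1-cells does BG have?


In the bar-construction CW model of BG, the n-cells are indexed by
n-tuples [g_1|...|g_n] of non-identity elements of G (degenerate
simplices with some g_i = e do not contribute cells), so there are
(|G| - 1)^n n-cells.
For dim = 1 with |G| = 12:
cells = (12 - 1)^1 = 11^1 = 11

11


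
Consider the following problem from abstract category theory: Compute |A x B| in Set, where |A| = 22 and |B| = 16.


In Set, the product A x B is the Cartesian product.
By the universal property, |A x B| = |A| * |B|.
|A x B| = 22 * 16 = 352

352


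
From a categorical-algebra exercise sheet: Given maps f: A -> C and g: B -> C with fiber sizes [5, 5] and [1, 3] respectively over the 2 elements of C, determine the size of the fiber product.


The pullback A x_C B consists of pairs (a, b) with f(a) = g(b).
For each element c in C, the fiber product has |f^-1(c)| * |g^-1(c)| elements.
Summing over C: 5 * 1 + 5 * 3
= 5 + 15 = 20

20


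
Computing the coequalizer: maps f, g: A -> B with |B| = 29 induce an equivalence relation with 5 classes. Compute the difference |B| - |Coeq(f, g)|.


The coequalizer Coeq(f, g) = B / ~ has one element per equivalence class.
|B| = 29, |Coeq(f, g)| = 5.
|B| - |Coeq(f, g)| = 29 - 5 = 24.

24


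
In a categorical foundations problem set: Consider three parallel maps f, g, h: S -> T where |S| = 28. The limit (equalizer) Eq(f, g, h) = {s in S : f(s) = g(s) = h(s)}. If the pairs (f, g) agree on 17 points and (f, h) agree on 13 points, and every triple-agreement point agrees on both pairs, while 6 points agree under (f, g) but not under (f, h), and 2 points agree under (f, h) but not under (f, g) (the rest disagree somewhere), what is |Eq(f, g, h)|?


Eq(f, g, h) is the triple-agreement set: points in S where all three
maps take the same value. Using inclusion-exclusion on the pairwise data:
Pair (f, g) agrees on 17 points; pair (f, h) on 13 points.
Points agreeing under (f, g) but not (f, h) = 6; under (f, h) but not (f, g) = 2.
Triple-agreement = agreement-in-(f, g) minus points that agree under (f, g) but not (f, h):
|Eq(f, g, h)| = 17 - 6 = 11
(cross-check via (f, h): 13 - 2 = 11.)

11
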